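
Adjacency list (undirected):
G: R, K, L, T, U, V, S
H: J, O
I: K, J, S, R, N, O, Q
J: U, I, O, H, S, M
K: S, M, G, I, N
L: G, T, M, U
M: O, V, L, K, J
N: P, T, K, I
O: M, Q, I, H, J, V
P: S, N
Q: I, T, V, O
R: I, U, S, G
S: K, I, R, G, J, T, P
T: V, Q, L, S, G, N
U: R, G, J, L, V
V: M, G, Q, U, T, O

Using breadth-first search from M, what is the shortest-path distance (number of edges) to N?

Level 0: M
Level 1: J, K, L, O, V
Level 2: G, H, I, N, Q, S, T, U
Level 3: P, R
N first appears at level 2.

2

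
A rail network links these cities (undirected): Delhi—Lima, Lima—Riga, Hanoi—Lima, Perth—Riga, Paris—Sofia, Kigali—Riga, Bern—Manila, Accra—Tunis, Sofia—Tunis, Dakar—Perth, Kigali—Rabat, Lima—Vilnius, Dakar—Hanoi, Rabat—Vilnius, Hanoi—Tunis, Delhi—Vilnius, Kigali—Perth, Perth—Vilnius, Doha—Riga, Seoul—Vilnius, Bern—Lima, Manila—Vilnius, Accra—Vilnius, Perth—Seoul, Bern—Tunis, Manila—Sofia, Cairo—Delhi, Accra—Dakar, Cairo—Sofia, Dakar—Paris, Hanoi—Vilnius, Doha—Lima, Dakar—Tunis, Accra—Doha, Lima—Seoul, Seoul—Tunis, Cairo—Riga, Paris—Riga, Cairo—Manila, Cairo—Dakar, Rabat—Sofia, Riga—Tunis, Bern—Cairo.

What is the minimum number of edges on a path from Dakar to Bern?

2

Level 0: Dakar
Level 1: Accra, Cairo, Hanoi, Paris, Perth, Tunis
Level 2: Bern, Delhi, Doha, Kigali, Lima, Manila, Riga, Seoul, Sofia, Vilnius
Level 3: Rabat
Bern first appears at level 2.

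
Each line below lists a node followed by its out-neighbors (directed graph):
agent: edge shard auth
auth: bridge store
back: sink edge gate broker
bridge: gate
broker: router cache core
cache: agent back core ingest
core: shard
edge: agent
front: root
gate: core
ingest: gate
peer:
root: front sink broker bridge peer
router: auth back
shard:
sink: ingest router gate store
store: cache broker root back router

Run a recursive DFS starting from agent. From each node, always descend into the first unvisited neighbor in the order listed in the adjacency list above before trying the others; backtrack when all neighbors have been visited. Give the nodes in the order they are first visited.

Visit agent
agent → edge
agent → shard
agent → auth
auth → bridge
bridge → gate
gate → core
auth → store
store → cache
cache → back
back → sink
sink → ingest
sink → router
back → broker
store → root
root → front
root → peer

agent → edge → shard → auth → bridge → gate → core → store → cache → back → sink → ingest → router → broker → root → front → peer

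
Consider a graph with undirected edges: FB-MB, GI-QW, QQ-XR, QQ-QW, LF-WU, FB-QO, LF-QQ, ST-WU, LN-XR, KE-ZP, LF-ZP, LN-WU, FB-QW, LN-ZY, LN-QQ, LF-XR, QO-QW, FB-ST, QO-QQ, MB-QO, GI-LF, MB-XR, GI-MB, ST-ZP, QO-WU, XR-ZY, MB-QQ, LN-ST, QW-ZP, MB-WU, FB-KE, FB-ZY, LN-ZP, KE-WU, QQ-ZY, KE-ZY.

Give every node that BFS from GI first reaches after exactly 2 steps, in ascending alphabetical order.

FB, QO, QQ, WU, XR, ZP

Level 0: GI
Level 1: LF, MB, QW
Level 2: FB, QO, QQ, WU, XR, ZP
Level 3: KE, LN, ST, ZY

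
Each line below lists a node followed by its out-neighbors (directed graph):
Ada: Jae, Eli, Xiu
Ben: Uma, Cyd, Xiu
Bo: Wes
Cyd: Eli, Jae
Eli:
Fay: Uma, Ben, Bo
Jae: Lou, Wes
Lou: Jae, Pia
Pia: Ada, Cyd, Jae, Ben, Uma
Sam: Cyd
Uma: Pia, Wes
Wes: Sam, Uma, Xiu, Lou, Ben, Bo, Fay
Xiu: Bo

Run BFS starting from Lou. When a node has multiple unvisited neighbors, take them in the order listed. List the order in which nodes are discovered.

Visit Lou; enqueue Jae, Pia → queue [Jae, Pia]
Visit Jae; enqueue Wes → queue [Pia, Wes]
Visit Pia; enqueue Ada, Cyd, Ben, Uma → queue [Wes, Ada, Cyd, Ben, Uma]
Visit Wes; enqueue Sam, Xiu, Bo, Fay → queue [Ada, Cyd, Ben, Uma, Sam, Xiu, Bo, Fay]
Visit Ada; enqueue Eli → queue [Cyd, Ben, Uma, Sam, Xiu, Bo, Fay, Eli]
Visit Cyd → queue [Ben, Uma, Sam, Xiu, Bo, Fay, Eli]
Visit Ben → queue [Uma, Sam, Xiu, Bo, Fay, Eli]
Visit Uma → queue [Sam, Xiu, Bo, Fay, Eli]
Visit Sam → queue [Xiu, Bo, Fay, Eli]
Visit Xiu → queue [Bo, Fay, Eli]
Visit Bo → queue [Fay, Eli]
Visit Fay → queue [Eli]
Visit Eli → queue []

Lou Jae Pia Wes Ada Cyd Ben Uma Sam Xiu Bo Fay Eli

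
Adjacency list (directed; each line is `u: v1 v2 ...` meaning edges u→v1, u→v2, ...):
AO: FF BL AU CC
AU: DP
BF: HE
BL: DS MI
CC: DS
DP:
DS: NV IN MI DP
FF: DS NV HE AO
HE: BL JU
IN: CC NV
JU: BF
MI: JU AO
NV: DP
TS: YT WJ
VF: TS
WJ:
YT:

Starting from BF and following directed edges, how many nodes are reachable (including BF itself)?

13

BFS from BF visits: BF, HE, JU, BL, MI, DS, AO, NV, IN, DP, FF, CC, AU
Reachable nodes: 13 of 17 total.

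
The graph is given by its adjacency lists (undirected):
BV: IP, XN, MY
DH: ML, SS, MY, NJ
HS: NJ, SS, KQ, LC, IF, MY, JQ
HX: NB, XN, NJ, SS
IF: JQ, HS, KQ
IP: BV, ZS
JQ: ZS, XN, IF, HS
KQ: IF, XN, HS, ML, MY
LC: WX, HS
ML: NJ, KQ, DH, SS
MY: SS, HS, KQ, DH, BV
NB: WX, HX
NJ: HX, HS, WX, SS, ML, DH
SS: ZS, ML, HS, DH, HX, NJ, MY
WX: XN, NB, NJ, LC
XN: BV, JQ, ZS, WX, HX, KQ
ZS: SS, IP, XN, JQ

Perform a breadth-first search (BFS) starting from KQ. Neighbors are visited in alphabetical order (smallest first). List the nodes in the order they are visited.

KQ, HS, IF, ML, MY, XN, JQ, LC, NJ, SS, DH, BV, HX, WX, ZS, IP, NB

Visit KQ; enqueue HS, IF, ML, MY, XN → queue [HS, IF, ML, MY, XN]
Visit HS; enqueue JQ, LC, NJ, SS → queue [IF, ML, MY, XN, JQ, LC, NJ, SS]
Visit IF → queue [ML, MY, XN, JQ, LC, NJ, SS]
Visit ML; enqueue DH → queue [MY, XN, JQ, LC, NJ, SS, DH]
Visit MY; enqueue BV → queue [XN, JQ, LC, NJ, SS, DH, BV]
Visit XN; enqueue HX, WX, ZS → queue [JQ, LC, NJ, SS, DH, BV, HX, WX, ZS]
Visit JQ → queue [LC, NJ, SS, DH, BV, HX, WX, ZS]
Visit LC → queue [NJ, SS, DH, BV, HX, WX, ZS]
Visit NJ → queue [SS, DH, BV, HX, WX, ZS]
Visit SS → queue [DH, BV, HX, WX, ZS]
Visit DH → queue [BV, HX, WX, ZS]
Visit BV; enqueue IP → queue [HX, WX, ZS, IP]
Visit HX; enqueue NB → queue [WX, ZS, IP, NB]
Visit WX → queue [ZS, IP, NB]
Visit ZS → queue [IP, NB]
Visit IP → queue [NB]
Visit NB → queue []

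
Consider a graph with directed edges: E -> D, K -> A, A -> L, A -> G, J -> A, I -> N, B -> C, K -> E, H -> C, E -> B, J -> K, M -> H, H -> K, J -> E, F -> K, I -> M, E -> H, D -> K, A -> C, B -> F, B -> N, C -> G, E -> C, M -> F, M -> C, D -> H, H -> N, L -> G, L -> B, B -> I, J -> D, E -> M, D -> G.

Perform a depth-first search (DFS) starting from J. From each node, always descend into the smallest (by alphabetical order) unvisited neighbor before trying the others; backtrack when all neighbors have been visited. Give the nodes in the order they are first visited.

Visit J
J → A
A → C
C → G
A → L
L → B
B → F
F → K
K → E
E → D
D → H
H → N
E → M
B → I

J, A, C, G, L, B, F, K, E, D, H, N, M, I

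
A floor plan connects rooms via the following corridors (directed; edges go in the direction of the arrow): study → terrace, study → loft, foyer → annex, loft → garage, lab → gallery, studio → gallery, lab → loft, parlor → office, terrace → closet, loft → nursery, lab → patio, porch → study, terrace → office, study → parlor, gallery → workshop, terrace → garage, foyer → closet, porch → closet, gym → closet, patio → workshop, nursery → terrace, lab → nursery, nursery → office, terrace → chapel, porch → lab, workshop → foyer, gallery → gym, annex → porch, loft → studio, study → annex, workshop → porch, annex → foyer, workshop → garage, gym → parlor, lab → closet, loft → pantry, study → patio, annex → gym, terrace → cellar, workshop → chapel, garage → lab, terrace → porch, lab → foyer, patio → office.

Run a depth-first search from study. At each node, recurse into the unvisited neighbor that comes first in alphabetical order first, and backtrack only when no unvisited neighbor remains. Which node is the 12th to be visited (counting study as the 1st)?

chapel

Visit study
study → annex
annex → foyer
foyer → closet
annex → gym
gym → parlor
parlor → office
annex → porch
porch → lab
lab → gallery
gallery → workshop
workshop → chapel
workshop → garage
lab → loft
loft → nursery
nursery → terrace
terrace → cellar
loft → pantry
loft → studio
lab → patio

Visit order: study, annex, foyer, closet, gym, parlor, office, porch, lab, gallery, workshop, chapel, garage, loft, nursery, terrace, cellar, pantry, studio, patio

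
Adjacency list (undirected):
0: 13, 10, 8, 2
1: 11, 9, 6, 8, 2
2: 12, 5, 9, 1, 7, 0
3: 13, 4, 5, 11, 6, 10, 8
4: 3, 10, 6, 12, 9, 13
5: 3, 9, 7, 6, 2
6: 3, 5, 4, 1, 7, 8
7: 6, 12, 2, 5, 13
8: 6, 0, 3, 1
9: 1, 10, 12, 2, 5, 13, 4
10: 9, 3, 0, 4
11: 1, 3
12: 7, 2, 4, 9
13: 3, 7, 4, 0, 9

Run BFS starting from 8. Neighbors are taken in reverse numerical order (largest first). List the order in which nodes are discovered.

8 → 6 → 3 → 1 → 0 → 7 → 5 → 4 → 13 → 11 → 10 → 9 → 2 → 12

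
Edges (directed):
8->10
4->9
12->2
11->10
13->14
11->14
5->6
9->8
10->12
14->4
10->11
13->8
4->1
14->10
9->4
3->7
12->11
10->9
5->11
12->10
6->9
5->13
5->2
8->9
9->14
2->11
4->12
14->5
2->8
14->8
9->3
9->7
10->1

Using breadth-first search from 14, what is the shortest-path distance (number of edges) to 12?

2

Level 0: 14
Level 1: 4, 5, 8, 10
Level 2: 1, 2, 6, 9, 11, 12, 13
Level 3: 3, 7
12 first appears at level 2.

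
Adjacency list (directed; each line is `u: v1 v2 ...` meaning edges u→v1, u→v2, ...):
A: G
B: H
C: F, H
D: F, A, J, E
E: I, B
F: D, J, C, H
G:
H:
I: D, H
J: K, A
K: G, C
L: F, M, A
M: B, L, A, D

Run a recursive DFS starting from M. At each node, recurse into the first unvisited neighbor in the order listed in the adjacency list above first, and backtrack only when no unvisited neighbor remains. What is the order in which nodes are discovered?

Visit M
M → B
B → H
M → L
L → F
F → D
D → A
A → G
D → J
J → K
K → C
D → E
E → I

M, B, H, L, F, D, A, G, J, K, C, E, I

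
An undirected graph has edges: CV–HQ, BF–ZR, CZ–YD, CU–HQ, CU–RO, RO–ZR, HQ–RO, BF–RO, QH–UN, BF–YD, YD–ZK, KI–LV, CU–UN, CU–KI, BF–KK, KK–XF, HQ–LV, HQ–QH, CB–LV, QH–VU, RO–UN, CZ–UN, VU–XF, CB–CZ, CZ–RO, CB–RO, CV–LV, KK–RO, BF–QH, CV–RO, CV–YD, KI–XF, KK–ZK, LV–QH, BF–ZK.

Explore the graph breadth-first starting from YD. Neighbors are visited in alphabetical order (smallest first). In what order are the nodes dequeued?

YD, BF, CV, CZ, ZK, KK, QH, RO, ZR, HQ, LV, CB, UN, XF, VU, CU, KI

Visit YD; enqueue BF, CV, CZ, ZK → queue [BF, CV, CZ, ZK]
Visit BF; enqueue KK, QH, RO, ZR → queue [CV, CZ, ZK, KK, QH, RO, ZR]
Visit CV; enqueue HQ, LV → queue [CZ, ZK, KK, QH, RO, ZR, HQ, LV]
Visit CZ; enqueue CB, UN → queue [ZK, KK, QH, RO, ZR, HQ, LV, CB, UN]
Visit ZK → queue [KK, QH, RO, ZR, HQ, LV, CB, UN]
Visit KK; enqueue XF → queue [QH, RO, ZR, HQ, LV, CB, UN, XF]
Visit QH; enqueue VU → queue [RO, ZR, HQ, LV, CB, UN, XF, VU]
Visit RO; enqueue CU → queue [ZR, HQ, LV, CB, UN, XF, VU, CU]
Visit ZR → queue [HQ, LV, CB, UN, XF, VU, CU]
Visit HQ → queue [LV, CB, UN, XF, VU, CU]
Visit LV; enqueue KI → queue [CB, UN, XF, VU, CU, KI]
Visit CB → queue [UN, XF, VU, CU, KI]
Visit UN → queue [XF, VU, CU, KI]
Visit XF → queue [VU, CU, KI]
Visit VU → queue [CU, KI]
Visit CU → queue [KI]
Visit KI → queue []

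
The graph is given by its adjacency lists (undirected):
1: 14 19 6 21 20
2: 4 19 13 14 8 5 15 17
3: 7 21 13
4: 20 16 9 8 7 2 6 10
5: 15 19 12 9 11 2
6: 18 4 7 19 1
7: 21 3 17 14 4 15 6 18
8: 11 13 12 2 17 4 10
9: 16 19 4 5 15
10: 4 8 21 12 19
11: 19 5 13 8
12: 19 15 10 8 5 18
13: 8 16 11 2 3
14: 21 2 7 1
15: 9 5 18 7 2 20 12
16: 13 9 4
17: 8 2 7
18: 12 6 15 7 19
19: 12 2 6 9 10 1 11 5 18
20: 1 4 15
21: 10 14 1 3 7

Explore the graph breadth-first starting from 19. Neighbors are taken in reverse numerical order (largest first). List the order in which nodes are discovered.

19, 18, 12, 11, 10, 9, 6, 5, 2, 1, 15, 7, 8, 13, 21, 4, 16, 17, 14, 20, 3

Visit 19; enqueue 18, 12, 11, 10, 9, 6, 5, 2, 1 → queue [18, 12, 11, 10, 9, 6, 5, 2, 1]
Visit 18; enqueue 15, 7 → queue [12, 11, 10, 9, 6, 5, 2, 1, 15, 7]
Visit 12; enqueue 8 → queue [11, 10, 9, 6, 5, 2, 1, 15, 7, 8]
Visit 11; enqueue 13 → queue [10, 9, 6, 5, 2, 1, 15, 7, 8, 13]
Visit 10; enqueue 21, 4 → queue [9, 6, 5, 2, 1, 15, 7, 8, 13, 21, 4]
Visit 9; enqueue 16 → queue [6, 5, 2, 1, 15, 7, 8, 13, 21, 4, 16]
Visit 6 → queue [5, 2, 1, 15, 7, 8, 13, 21, 4, 16]
Visit 5 → queue [2, 1, 15, 7, 8, 13, 21, 4, 16]
Visit 2; enqueue 17, 14 → queue [1, 15, 7, 8, 13, 21, 4, 16, 17, 14]
Visit 1; enqueue 20 → queue [15, 7, 8, 13, 21, 4, 16, 17, 14, 20]
Visit 15 → queue [7, 8, 13, 21, 4, 16, 17, 14, 20]
Visit 7; enqueue 3 → queue [8, 13, 21, 4, 16, 17, 14, 20, 3]
Visit 8 → queue [13, 21, 4, 16, 17, 14, 20, 3]
Visit 13 → queue [21, 4, 16, 17, 14, 20, 3]
Visit 21 → queue [4, 16, 17, 14, 20, 3]
Visit 4 → queue [16, 17, 14, 20, 3]
Visit 16 → queue [17, 14, 20, 3]
Visit 17 → queue [14, 20, 3]
Visit 14 → queue [20, 3]
Visit 20 → queue [3]
Visit 3 → queue []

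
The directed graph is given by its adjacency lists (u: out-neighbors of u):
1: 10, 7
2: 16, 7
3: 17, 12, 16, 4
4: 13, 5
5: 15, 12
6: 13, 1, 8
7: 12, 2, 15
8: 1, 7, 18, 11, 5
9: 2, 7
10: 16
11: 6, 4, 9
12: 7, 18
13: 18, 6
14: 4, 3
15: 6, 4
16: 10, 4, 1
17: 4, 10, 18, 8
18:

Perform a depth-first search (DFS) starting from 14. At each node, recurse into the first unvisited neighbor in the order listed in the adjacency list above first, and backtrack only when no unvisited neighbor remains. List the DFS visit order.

Visit 14
14 → 4
4 → 13
13 → 18
13 → 6
6 → 1
1 → 10
10 → 16
1 → 7
7 → 12
7 → 2
7 → 15
6 → 8
8 → 11
11 → 9
8 → 5
14 → 3
3 → 17

14 4 13 18 6 1 10 16 7 12 2 15 8 11 9 5 3 17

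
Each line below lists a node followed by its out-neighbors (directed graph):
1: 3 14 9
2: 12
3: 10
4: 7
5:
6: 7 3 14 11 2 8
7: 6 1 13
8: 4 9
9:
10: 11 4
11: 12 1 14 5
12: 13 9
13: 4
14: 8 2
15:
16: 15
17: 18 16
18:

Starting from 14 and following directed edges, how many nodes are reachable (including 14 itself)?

BFS from 14 visits: 14, 8, 2, 4, 9, 12, 7, 13, 6, 1, 3, 11, 10, 5
Reachable nodes: 14 of 18 total.

14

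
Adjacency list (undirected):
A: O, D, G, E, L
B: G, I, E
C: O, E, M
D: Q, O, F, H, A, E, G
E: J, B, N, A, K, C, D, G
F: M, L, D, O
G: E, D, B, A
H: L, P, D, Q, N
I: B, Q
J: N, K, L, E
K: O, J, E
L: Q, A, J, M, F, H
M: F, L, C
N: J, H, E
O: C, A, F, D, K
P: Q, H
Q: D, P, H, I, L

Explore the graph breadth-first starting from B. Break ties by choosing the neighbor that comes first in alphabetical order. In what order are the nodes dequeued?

Visit B; enqueue E, G, I → queue [E, G, I]
Visit E; enqueue A, C, D, J, K, N → queue [G, I, A, C, D, J, K, N]
Visit G → queue [I, A, C, D, J, K, N]
Visit I; enqueue Q → queue [A, C, D, J, K, N, Q]
Visit A; enqueue L, O → queue [C, D, J, K, N, Q, L, O]
Visit C; enqueue M → queue [D, J, K, N, Q, L, O, M]
Visit D; enqueue F, H → queue [J, K, N, Q, L, O, M, F, H]
Visit J → queue [K, N, Q, L, O, M, F, H]
Visit K → queue [N, Q, L, O, M, F, H]
Visit N → queue [Q, L, O, M, F, H]
Visit Q; enqueue P → queue [L, O, M, F, H, P]
Visit L → queue [O, M, F, H, P]
Visit O → queue [M, F, H, P]
Visit M → queue [F, H, P]
Visit F → queue [H, P]
Visit H → queue [P]
Visit P → queue []

B, E, G, I, A, C, D, J, K, N, Q, L, O, M, F, H, P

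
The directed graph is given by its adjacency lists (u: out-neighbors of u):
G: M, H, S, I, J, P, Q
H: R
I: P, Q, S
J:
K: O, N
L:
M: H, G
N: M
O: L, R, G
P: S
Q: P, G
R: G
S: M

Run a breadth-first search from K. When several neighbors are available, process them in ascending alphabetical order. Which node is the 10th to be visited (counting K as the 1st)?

Visit K; enqueue N, O → queue [N, O]
Visit N; enqueue M → queue [O, M]
Visit O; enqueue G, L, R → queue [M, G, L, R]
Visit M; enqueue H → queue [G, L, R, H]
Visit G; enqueue I, J, P, Q, S → queue [L, R, H, I, J, P, Q, S]
Visit L → queue [R, H, I, J, P, Q, S]
Visit R → queue [H, I, J, P, Q, S]
Visit H → queue [I, J, P, Q, S]
Visit I → queue [J, P, Q, S]
Visit J → queue [P, Q, S]
Visit P → queue [Q, S]
Visit Q → queue [S]
Visit S → queue []

Visit order: K, N, O, M, G, L, R, H, I, J, P, Q, S

J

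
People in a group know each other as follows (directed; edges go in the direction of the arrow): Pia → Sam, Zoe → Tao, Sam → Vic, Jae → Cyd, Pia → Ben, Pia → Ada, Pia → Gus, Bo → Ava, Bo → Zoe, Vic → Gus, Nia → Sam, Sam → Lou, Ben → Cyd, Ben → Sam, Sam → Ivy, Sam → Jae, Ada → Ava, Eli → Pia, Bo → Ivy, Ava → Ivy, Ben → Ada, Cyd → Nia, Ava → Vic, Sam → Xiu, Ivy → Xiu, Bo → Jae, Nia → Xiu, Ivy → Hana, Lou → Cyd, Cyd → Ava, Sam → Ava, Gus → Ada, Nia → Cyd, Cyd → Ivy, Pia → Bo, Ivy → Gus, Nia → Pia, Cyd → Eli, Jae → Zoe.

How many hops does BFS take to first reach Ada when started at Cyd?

Level 0: Cyd
Level 1: Ava, Eli, Ivy, Nia
Level 2: Gus, Hana, Pia, Sam, Vic, Xiu
Level 3: Ada, Ben, Bo, Jae, Lou
Level 4: Zoe
Level 5: Tao
Ada first appears at level 3.

3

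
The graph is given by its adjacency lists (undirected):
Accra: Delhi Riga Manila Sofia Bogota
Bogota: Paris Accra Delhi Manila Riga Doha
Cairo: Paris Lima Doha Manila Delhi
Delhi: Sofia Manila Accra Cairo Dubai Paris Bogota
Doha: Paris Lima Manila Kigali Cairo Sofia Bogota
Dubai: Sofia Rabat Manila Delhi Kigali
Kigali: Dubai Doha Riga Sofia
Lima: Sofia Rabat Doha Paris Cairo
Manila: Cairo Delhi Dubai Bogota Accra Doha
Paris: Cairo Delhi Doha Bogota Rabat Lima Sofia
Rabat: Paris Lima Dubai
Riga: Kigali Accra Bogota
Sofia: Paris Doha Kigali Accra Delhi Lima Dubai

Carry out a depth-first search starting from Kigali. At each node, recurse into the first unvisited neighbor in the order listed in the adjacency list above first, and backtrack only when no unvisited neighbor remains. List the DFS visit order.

Visit Kigali
Kigali → Dubai
Dubai → Sofia
Sofia → Paris
Paris → Cairo
Cairo → Lima
Lima → Rabat
Lima → Doha
Doha → Manila
Manila → Delhi
Delhi → Accra
Accra → Riga
Riga → Bogota

Kigali Dubai Sofia Paris Cairo Lima Rabat Doha Manila Delhi Accra Riga Bogota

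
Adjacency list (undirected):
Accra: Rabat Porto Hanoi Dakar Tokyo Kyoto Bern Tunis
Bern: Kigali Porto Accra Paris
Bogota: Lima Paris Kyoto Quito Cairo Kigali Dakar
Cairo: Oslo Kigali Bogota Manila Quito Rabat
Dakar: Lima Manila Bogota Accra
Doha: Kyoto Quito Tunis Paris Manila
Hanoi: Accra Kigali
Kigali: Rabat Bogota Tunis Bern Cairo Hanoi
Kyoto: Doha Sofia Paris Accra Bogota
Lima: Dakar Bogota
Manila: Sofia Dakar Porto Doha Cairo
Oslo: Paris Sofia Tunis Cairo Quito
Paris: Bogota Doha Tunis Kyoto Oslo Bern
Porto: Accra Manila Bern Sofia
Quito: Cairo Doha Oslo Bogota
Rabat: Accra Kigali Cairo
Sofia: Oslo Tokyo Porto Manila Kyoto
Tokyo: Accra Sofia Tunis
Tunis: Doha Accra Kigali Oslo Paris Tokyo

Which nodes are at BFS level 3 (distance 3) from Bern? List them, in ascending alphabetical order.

Lima, Quito

Level 0: Bern
Level 1: Accra, Kigali, Paris, Porto
Level 2: Bogota, Cairo, Dakar, Doha, Hanoi, Kyoto, Manila, Oslo, Rabat, Sofia, Tokyo, Tunis
Level 3: Lima, Quito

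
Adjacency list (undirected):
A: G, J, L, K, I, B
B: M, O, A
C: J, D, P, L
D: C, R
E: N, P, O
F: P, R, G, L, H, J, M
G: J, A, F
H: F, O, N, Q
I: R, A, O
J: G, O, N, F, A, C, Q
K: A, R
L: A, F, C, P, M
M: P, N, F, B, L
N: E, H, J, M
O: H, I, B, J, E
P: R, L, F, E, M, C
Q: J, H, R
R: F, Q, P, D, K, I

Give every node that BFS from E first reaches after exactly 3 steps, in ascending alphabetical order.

Level 0: E
Level 1: N, O, P
Level 2: B, C, F, H, I, J, L, M, R
Level 3: A, D, G, K, Q

A, D, G, K, Q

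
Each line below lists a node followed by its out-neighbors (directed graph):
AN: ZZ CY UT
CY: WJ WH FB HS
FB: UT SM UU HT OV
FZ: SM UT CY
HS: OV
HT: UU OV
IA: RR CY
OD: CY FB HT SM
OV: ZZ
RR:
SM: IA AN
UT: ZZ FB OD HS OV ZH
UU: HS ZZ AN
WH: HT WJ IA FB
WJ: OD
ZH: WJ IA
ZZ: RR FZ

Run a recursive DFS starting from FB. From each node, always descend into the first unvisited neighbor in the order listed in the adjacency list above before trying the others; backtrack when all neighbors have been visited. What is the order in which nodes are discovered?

FB -> UT -> ZZ -> RR -> FZ -> SM -> IA -> CY -> WJ -> OD -> HT -> UU -> HS -> OV -> AN -> WH -> ZH

Visit FB
FB → UT
UT → ZZ
ZZ → RR
ZZ → FZ
FZ → SM
SM → IA
IA → CY
CY → WJ
WJ → OD
OD → HT
HT → UU
UU → HS
HS → OV
UU → AN
CY → WH
UT → ZH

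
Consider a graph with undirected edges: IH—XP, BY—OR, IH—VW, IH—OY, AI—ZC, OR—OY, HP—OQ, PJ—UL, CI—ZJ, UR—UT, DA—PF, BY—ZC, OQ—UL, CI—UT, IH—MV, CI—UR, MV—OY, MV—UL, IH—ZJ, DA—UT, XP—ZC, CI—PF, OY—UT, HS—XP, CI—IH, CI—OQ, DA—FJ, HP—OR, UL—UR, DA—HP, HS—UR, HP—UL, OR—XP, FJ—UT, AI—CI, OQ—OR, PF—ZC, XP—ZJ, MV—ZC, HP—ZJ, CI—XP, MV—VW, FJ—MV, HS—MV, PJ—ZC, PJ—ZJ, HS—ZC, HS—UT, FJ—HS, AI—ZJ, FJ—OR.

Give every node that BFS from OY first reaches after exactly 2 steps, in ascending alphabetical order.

BY, CI, DA, FJ, HP, HS, OQ, UL, UR, VW, XP, ZC, ZJ

Level 0: OY
Level 1: IH, MV, OR, UT
Level 2: BY, CI, DA, FJ, HP, HS, OQ, UL, UR, VW, XP, ZC, ZJ
Level 3: AI, PF, PJ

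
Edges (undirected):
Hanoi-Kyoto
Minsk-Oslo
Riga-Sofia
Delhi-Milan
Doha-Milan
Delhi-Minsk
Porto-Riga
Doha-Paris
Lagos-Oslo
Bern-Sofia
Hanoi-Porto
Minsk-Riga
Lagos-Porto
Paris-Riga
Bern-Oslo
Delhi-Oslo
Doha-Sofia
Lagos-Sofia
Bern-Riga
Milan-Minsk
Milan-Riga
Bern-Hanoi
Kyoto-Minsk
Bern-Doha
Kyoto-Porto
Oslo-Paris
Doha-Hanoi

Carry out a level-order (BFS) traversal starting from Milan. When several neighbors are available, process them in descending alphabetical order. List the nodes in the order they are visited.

Milan → Riga → Minsk → Doha → Delhi → Sofia → Porto → Paris → Bern → Oslo → Kyoto → Hanoi → Lagos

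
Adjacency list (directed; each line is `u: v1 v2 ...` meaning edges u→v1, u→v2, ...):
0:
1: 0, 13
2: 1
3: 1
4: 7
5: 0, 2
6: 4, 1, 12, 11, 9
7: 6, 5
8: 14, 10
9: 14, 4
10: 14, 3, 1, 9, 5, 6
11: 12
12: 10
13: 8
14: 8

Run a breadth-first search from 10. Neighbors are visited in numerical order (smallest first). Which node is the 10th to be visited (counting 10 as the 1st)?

Visit 10; enqueue 1, 3, 5, 6, 9, 14 → queue [1, 3, 5, 6, 9, 14]
Visit 1; enqueue 0, 13 → queue [3, 5, 6, 9, 14, 0, 13]
Visit 3 → queue [5, 6, 9, 14, 0, 13]
Visit 5; enqueue 2 → queue [6, 9, 14, 0, 13, 2]
Visit 6; enqueue 4, 11, 12 → queue [9, 14, 0, 13, 2, 4, 11, 12]
Visit 9 → queue [14, 0, 13, 2, 4, 11, 12]
Visit 14; enqueue 8 → queue [0, 13, 2, 4, 11, 12, 8]
Visit 0 → queue [13, 2, 4, 11, 12, 8]
Visit 13 → queue [2, 4, 11, 12, 8]
Visit 2 → queue [4, 11, 12, 8]
Visit 4; enqueue 7 → queue [11, 12, 8, 7]
Visit 11 → queue [12, 8, 7]
Visit 12 → queue [8, 7]
Visit 8 → queue [7]
Visit 7 → queue []

Visit order: 10, 1, 3, 5, 6, 9, 14, 0, 13, 2, 4, 11, 12, 8, 7

2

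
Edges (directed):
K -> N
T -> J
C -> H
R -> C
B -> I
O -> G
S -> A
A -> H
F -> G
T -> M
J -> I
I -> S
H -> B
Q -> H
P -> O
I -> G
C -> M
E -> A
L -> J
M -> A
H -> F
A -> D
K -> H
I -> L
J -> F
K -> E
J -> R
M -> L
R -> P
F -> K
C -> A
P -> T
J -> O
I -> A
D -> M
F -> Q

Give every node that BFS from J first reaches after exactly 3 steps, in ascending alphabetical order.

Level 0: J
Level 1: F, I, O, R
Level 2: A, C, G, K, L, P, Q, S
Level 3: D, E, H, M, N, T
Level 4: B

D, E, H, M, N, T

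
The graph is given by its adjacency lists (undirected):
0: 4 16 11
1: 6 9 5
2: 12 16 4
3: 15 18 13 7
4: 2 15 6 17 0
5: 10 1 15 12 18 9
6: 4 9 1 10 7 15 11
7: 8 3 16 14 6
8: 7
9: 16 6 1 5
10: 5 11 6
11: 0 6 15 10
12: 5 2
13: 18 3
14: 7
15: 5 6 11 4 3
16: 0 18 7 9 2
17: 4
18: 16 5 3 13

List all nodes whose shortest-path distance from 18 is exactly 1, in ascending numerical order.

Level 0: 18
Level 1: 3, 5, 13, 16
Level 2: 0, 1, 2, 7, 9, 10, 12, 15
Level 3: 4, 6, 8, 11, 14
Level 4: 17

3, 5, 13, 16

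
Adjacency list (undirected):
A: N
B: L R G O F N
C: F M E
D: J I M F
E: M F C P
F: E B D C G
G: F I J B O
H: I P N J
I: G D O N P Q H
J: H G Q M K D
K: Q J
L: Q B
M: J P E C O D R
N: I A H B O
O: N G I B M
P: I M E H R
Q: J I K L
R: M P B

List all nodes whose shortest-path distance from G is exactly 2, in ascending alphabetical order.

C, D, E, H, K, L, M, N, P, Q, R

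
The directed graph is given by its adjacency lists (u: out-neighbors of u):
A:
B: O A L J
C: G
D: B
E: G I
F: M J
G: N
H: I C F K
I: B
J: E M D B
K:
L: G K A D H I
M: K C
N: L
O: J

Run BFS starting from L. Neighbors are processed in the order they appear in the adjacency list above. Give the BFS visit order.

Visit L; enqueue G, K, A, D, H, I → queue [G, K, A, D, H, I]
Visit G; enqueue N → queue [K, A, D, H, I, N]
Visit K → queue [A, D, H, I, N]
Visit A → queue [D, H, I, N]
Visit D; enqueue B → queue [H, I, N, B]
Visit H; enqueue C, F → queue [I, N, B, C, F]
Visit I → queue [N, B, C, F]
Visit N → queue [B, C, F]
Visit B; enqueue O, J → queue [C, F, O, J]
Visit C → queue [F, O, J]
Visit F; enqueue M → queue [O, J, M]
Visit O → queue [J, M]
Visit J; enqueue E → queue [M, E]
Visit M → queue [E]
Visit E → queue []

L → G → K → A → D → H → I → N → B → C → F → O → J → M → E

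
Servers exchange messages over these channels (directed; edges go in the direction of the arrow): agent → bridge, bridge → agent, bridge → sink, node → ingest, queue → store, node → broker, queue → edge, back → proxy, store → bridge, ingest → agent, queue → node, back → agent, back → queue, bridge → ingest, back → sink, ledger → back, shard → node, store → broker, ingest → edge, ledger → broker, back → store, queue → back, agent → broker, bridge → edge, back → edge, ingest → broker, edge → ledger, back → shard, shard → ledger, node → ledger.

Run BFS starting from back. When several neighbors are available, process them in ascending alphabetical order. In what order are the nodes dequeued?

back -> agent -> edge -> proxy -> queue -> shard -> sink -> store -> bridge -> broker -> ledger -> node -> ingest

Visit back; enqueue agent, edge, proxy, queue, shard, sink, store → queue [agent, edge, proxy, queue, shard, sink, store]
Visit agent; enqueue bridge, broker → queue [edge, proxy, queue, shard, sink, store, bridge, broker]
Visit edge; enqueue ledger → queue [proxy, queue, shard, sink, store, bridge, broker, ledger]
Visit proxy → queue [queue, shard, sink, store, bridge, broker, ledger]
Visit queue; enqueue node → queue [shard, sink, store, bridge, broker, ledger, node]
Visit shard → queue [sink, store, bridge, broker, ledger, node]
Visit sink → queue [store, bridge, broker, ledger, node]
Visit store → queue [bridge, broker, ledger, node]
Visit bridge; enqueue ingest → queue [broker, ledger, node, ingest]
Visit broker → queue [ledger, node, ingest]
Visit ledger → queue [node, ingest]
Visit node → queue [ingest]
Visit ingest → queue []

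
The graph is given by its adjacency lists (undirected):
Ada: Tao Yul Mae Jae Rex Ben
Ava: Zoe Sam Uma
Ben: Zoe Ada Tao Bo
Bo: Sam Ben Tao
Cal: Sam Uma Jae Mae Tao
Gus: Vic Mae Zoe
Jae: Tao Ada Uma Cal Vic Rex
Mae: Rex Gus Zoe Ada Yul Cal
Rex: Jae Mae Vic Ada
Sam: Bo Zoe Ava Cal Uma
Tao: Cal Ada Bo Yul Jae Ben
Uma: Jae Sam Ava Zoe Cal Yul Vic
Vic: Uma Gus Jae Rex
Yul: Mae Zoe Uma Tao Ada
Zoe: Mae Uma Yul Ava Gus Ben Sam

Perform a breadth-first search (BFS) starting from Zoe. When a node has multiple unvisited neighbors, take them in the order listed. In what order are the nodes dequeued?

Zoe, Mae, Uma, Yul, Ava, Gus, Ben, Sam, Rex, Ada, Cal, Jae, Vic, Tao, Bo

Visit Zoe; enqueue Mae, Uma, Yul, Ava, Gus, Ben, Sam → queue [Mae, Uma, Yul, Ava, Gus, Ben, Sam]
Visit Mae; enqueue Rex, Ada, Cal → queue [Uma, Yul, Ava, Gus, Ben, Sam, Rex, Ada, Cal]
Visit Uma; enqueue Jae, Vic → queue [Yul, Ava, Gus, Ben, Sam, Rex, Ada, Cal, Jae, Vic]
Visit Yul; enqueue Tao → queue [Ava, Gus, Ben, Sam, Rex, Ada, Cal, Jae, Vic, Tao]
Visit Ava → queue [Gus, Ben, Sam, Rex, Ada, Cal, Jae, Vic, Tao]
Visit Gus → queue [Ben, Sam, Rex, Ada, Cal, Jae, Vic, Tao]
Visit Ben; enqueue Bo → queue [Sam, Rex, Ada, Cal, Jae, Vic, Tao, Bo]
Visit Sam → queue [Rex, Ada, Cal, Jae, Vic, Tao, Bo]
Visit Rex → queue [Ada, Cal, Jae, Vic, Tao, Bo]
Visit Ada → queue [Cal, Jae, Vic, Tao, Bo]
Visit Cal → queue [Jae, Vic, Tao, Bo]
Visit Jae → queue [Vic, Tao, Bo]
Visit Vic → queue [Tao, Bo]
Visit Tao → queue [Bo]
Visit Bo → queue []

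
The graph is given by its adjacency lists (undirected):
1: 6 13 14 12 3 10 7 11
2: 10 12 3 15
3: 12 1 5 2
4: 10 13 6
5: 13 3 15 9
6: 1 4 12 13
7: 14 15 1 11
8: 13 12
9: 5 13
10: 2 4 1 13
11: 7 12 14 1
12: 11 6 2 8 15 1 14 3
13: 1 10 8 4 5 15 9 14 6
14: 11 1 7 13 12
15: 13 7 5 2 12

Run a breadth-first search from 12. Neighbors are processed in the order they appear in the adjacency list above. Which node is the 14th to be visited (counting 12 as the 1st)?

5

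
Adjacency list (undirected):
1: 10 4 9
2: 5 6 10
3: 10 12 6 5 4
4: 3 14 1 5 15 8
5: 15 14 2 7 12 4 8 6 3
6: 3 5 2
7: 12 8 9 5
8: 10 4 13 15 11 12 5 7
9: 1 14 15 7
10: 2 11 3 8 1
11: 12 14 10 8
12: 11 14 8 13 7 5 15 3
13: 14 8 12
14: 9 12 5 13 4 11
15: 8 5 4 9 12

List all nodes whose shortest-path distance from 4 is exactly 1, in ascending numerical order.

1, 3, 5, 8, 14, 15

Level 0: 4
Level 1: 1, 3, 5, 8, 14, 15
Level 2: 2, 6, 7, 9, 10, 11, 12, 13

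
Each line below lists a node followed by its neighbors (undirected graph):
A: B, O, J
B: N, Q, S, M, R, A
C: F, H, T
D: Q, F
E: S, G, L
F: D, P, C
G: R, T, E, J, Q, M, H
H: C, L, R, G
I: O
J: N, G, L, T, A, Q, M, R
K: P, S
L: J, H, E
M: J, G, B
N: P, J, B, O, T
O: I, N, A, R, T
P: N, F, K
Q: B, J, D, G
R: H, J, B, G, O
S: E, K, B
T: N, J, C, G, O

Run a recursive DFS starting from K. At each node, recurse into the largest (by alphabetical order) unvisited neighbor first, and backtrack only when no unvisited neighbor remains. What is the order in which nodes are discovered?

Visit K
K → S
S → E
E → L
L → J
J → T
T → O
O → R
R → H
H → G
G → Q
Q → D
D → F
F → P
P → N
N → B
B → M
B → A
F → C
O → I

K → S → E → L → J → T → O → R → H → G → Q → D → F → P → N → B → M → A → C → I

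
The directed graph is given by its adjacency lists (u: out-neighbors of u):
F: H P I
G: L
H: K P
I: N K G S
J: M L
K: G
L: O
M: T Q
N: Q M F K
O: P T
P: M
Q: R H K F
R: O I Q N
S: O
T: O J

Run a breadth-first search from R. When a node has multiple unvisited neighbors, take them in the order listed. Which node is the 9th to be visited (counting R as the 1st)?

G

Visit R; enqueue O, I, Q, N → queue [O, I, Q, N]
Visit O; enqueue P, T → queue [I, Q, N, P, T]
Visit I; enqueue K, G, S → queue [Q, N, P, T, K, G, S]
Visit Q; enqueue H, F → queue [N, P, T, K, G, S, H, F]
Visit N; enqueue M → queue [P, T, K, G, S, H, F, M]
Visit P → queue [T, K, G, S, H, F, M]
Visit T; enqueue J → queue [K, G, S, H, F, M, J]
Visit K → queue [G, S, H, F, M, J]
Visit G; enqueue L → queue [S, H, F, M, J, L]
Visit S → queue [H, F, M, J, L]
Visit H → queue [F, M, J, L]
Visit F → queue [M, J, L]
Visit M → queue [J, L]
Visit J → queue [L]
Visit L → queue []

Visit order: R, O, I, Q, N, P, T, K, G, S, H, F, M, J, L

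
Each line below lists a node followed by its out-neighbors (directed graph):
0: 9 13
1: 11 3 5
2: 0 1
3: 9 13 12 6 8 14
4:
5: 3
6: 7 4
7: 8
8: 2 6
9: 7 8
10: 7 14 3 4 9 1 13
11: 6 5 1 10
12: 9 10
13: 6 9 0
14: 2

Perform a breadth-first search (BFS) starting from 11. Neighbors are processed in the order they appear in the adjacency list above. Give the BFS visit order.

11, 6, 5, 1, 10, 7, 4, 3, 14, 9, 13, 8, 12, 2, 0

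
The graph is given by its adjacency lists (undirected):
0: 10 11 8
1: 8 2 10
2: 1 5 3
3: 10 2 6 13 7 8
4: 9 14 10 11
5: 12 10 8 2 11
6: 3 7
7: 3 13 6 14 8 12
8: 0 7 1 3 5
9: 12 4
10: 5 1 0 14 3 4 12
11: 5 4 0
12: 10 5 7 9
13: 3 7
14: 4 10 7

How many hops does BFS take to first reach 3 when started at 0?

2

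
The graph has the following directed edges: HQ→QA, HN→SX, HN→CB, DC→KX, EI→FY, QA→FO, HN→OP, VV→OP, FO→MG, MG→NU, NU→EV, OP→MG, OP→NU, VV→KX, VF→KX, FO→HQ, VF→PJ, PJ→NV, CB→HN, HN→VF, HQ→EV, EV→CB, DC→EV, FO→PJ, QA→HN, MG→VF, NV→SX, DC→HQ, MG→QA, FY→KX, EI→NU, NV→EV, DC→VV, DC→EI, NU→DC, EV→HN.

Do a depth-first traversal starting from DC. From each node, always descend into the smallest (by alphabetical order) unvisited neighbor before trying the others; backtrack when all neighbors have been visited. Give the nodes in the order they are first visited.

Visit DC
DC → EI
EI → FY
FY → KX
EI → NU
NU → EV
EV → CB
CB → HN
HN → OP
OP → MG
MG → QA
QA → FO
FO → HQ
FO → PJ
PJ → NV
NV → SX
MG → VF
DC → VV

DC EI FY KX NU EV CB HN OP MG QA FO HQ PJ NV SX VF VV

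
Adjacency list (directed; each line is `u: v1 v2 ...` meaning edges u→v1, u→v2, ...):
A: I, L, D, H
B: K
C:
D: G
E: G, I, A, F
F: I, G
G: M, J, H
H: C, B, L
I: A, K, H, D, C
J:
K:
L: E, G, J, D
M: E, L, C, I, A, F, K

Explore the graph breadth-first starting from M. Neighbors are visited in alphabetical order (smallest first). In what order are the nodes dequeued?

Visit M; enqueue A, C, E, F, I, K, L → queue [A, C, E, F, I, K, L]
Visit A; enqueue D, H → queue [C, E, F, I, K, L, D, H]
Visit C → queue [E, F, I, K, L, D, H]
Visit E; enqueue G → queue [F, I, K, L, D, H, G]
Visit F → queue [I, K, L, D, H, G]
Visit I → queue [K, L, D, H, G]
Visit K → queue [L, D, H, G]
Visit L; enqueue J → queue [D, H, G, J]
Visit D → queue [H, G, J]
Visit H; enqueue B → queue [G, J, B]
Visit G → queue [J, B]
Visit J → queue [B]
Visit B → queue []

M -> A -> C -> E -> F -> I -> K -> L -> D -> H -> G -> J -> B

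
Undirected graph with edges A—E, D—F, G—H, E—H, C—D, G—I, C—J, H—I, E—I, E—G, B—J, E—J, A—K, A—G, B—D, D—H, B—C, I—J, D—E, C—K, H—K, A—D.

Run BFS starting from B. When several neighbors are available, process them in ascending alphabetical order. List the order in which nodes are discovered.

Visit B; enqueue C, D, J → queue [C, D, J]
Visit C; enqueue K → queue [D, J, K]
Visit D; enqueue A, E, F, H → queue [J, K, A, E, F, H]
Visit J; enqueue I → queue [K, A, E, F, H, I]
Visit K → queue [A, E, F, H, I]
Visit A; enqueue G → queue [E, F, H, I, G]
Visit E → queue [F, H, I, G]
Visit F → queue [H, I, G]
Visit H → queue [I, G]
Visit I → queue [G]
Visit G → queue []

B → C → D → J → K → A → E → F → H → I → G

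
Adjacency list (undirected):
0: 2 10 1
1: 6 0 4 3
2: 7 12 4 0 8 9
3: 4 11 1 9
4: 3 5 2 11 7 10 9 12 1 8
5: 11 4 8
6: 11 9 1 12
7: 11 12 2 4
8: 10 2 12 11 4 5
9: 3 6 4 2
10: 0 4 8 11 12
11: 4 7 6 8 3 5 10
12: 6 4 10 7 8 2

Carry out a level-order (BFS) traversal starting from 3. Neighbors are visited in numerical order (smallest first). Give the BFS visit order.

Visit 3; enqueue 1, 4, 9, 11 → queue [1, 4, 9, 11]
Visit 1; enqueue 0, 6 → queue [4, 9, 11, 0, 6]
Visit 4; enqueue 2, 5, 7, 8, 10, 12 → queue [9, 11, 0, 6, 2, 5, 7, 8, 10, 12]
Visit 9 → queue [11, 0, 6, 2, 5, 7, 8, 10, 12]
Visit 11 → queue [0, 6, 2, 5, 7, 8, 10, 12]
Visit 0 → queue [6, 2, 5, 7, 8, 10, 12]
Visit 6 → queue [2, 5, 7, 8, 10, 12]
Visit 2 → queue [5, 7, 8, 10, 12]
Visit 5 → queue [7, 8, 10, 12]
Visit 7 → queue [8, 10, 12]
Visit 8 → queue [10, 12]
Visit 10 → queue [12]
Visit 12 → queue []

3 -> 1 -> 4 -> 9 -> 11 -> 0 -> 6 -> 2 -> 5 -> 7 -> 8 -> 10 -> 12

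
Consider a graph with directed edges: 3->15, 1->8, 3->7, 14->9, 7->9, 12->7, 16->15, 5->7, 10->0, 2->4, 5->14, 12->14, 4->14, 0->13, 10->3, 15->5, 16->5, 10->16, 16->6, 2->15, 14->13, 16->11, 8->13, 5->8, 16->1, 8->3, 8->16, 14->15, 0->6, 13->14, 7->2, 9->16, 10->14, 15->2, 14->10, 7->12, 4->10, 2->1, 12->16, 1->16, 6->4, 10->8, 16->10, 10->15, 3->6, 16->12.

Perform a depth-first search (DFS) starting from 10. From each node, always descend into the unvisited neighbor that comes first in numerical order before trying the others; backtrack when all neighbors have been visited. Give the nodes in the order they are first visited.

10 0 6 4 14 9 16 1 8 3 7 2 15 5 12 13 11

Visit 10
10 → 0
0 → 6
6 → 4
4 → 14
14 → 9
9 → 16
16 → 1
1 → 8
8 → 3
3 → 7
7 → 2
2 → 15
15 → 5
7 → 12
8 → 13
16 → 11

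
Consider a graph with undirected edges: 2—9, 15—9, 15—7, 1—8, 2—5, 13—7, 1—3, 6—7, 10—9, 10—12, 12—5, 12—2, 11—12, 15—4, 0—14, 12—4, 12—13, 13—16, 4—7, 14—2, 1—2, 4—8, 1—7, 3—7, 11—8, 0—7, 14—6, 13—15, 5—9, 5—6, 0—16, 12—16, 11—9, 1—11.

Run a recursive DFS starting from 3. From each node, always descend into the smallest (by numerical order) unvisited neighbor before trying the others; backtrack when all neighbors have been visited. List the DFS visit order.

Visit 3
3 → 1
1 → 2
2 → 5
5 → 6
6 → 7
7 → 0
0 → 14
0 → 16
16 → 12
12 → 4
4 → 8
8 → 11
11 → 9
9 → 10
9 → 15
15 → 13

3 1 2 5 6 7 0 14 16 12 4 8 11 9 10 15 13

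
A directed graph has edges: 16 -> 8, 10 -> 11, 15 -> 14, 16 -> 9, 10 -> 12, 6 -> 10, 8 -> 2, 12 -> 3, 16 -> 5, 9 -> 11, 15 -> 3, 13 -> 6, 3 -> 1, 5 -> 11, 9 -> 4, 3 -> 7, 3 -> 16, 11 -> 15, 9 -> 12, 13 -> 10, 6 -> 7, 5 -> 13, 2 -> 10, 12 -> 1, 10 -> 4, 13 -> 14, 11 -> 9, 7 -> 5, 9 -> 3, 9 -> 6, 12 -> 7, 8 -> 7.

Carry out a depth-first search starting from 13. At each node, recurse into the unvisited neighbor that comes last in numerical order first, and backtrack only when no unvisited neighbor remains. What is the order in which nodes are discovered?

Visit 13
13 → 14
13 → 10
10 → 12
12 → 7
7 → 5
5 → 11
11 → 15
15 → 3
3 → 16
16 → 9
9 → 6
9 → 4
16 → 8
8 → 2
3 → 1

13 → 14 → 10 → 12 → 7 → 5 → 11 → 15 → 3 → 16 → 9 → 6 → 4 → 8 → 2 → 1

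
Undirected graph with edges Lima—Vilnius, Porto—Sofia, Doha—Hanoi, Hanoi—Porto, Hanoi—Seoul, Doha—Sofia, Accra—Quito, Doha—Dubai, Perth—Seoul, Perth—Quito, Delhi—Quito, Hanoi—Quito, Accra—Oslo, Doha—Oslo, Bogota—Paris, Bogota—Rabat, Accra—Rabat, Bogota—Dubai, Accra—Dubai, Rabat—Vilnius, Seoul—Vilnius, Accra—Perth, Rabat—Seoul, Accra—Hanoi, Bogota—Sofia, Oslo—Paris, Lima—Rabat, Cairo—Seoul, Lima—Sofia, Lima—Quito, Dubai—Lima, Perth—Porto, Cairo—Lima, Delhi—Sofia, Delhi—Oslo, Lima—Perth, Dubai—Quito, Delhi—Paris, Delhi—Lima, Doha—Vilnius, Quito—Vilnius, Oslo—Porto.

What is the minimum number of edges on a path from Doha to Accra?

2

Level 0: Doha
Level 1: Dubai, Hanoi, Oslo, Sofia, Vilnius
Level 2: Accra, Bogota, Delhi, Lima, Paris, Porto, Quito, Rabat, Seoul
Level 3: Cairo, Perth
Accra first appears at level 2.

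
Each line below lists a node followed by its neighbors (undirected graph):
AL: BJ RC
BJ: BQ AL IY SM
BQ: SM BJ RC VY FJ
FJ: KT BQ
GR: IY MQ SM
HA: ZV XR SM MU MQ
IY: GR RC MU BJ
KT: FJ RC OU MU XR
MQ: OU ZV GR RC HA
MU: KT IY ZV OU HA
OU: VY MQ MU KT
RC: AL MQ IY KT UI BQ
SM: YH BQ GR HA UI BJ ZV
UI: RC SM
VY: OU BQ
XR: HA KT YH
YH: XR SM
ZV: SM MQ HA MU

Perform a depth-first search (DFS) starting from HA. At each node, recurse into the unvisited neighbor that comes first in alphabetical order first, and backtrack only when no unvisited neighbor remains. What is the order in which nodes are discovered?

HA -> MQ -> GR -> IY -> BJ -> AL -> RC -> BQ -> FJ -> KT -> MU -> OU -> VY -> ZV -> SM -> UI -> YH -> XR

Visit HA
HA → MQ
MQ → GR
GR → IY
IY → BJ
BJ → AL
AL → RC
RC → BQ
BQ → FJ
FJ → KT
KT → MU
MU → OU
OU → VY
MU → ZV
ZV → SM
SM → UI
SM → YH
YH → XR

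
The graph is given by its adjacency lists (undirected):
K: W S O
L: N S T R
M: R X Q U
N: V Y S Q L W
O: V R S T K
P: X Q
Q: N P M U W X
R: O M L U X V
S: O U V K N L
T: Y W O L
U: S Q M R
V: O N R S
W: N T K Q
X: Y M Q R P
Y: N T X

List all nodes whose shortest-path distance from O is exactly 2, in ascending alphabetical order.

Level 0: O
Level 1: K, R, S, T, V
Level 2: L, M, N, U, W, X, Y
Level 3: P, Q

L, M, N, U, W, X, Y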